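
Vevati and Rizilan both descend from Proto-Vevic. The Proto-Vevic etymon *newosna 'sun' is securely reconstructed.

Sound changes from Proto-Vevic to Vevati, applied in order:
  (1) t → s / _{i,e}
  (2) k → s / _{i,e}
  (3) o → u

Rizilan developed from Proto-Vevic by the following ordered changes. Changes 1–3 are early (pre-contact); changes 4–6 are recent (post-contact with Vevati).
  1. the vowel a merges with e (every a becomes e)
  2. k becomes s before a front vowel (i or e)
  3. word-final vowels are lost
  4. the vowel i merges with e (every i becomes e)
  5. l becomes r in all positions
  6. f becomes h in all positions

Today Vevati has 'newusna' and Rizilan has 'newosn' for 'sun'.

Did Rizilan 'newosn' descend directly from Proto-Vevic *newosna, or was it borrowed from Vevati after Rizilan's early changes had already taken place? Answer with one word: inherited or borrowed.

If inherited, *newosna would pass through all of Rizilan's changes:
Rizilan: *newosna
  newosna → newosne   [vowel merger]
  newosne (rule 2 does not apply)
  newosne → newosn   [apocope]
  newosn (rule 4 does not apply)
  newosn (rule 5 does not apply)
  newosn (rule 6 does not apply)
  giving Rizilan newosn.
If borrowed from Vevati 'newusna' after the early changes, it would undergo only the recent ones:
  rule 4 (vowel merger): no change (newusna)
  rule 5 (unconditioned shift): no change (newusna)
  rule 6 (unconditioned shift): no change (newusna)
  ⇒ as a loan: newusna
Rizilan 'newosn' matches the inherited outcome exactly, so it is an inherited cognate, not a loan.

inherited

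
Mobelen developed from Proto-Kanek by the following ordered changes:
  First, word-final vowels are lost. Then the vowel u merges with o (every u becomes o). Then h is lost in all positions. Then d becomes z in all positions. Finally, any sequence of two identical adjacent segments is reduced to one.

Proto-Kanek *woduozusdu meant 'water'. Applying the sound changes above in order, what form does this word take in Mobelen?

wozozosz

Mobelen: *woduozusdu > woduozusd > wodoozosd > wozoozosz > wozozosz  (by apocope, vowel merger, unconditioned shift, degemination)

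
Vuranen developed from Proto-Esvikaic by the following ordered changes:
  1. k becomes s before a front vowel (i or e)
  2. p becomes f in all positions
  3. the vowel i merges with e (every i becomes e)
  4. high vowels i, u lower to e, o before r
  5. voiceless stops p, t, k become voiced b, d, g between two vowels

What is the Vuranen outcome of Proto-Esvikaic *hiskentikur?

Vuranen: start from *hiskentikur.
  rule 1 (palatalisation): hiskentikur → hissentikur
  rule 2: no change — hissentikur
  rule 3 (vowel merger): hissentikur → hessentekur
  rule 4 (pre-rhotic lowering): hessentekur → hessentekor
  rule 5 (intervocalic voicing): hessentekor → hessentegor
  ⇒ Vuranen hessentegor

hessentegor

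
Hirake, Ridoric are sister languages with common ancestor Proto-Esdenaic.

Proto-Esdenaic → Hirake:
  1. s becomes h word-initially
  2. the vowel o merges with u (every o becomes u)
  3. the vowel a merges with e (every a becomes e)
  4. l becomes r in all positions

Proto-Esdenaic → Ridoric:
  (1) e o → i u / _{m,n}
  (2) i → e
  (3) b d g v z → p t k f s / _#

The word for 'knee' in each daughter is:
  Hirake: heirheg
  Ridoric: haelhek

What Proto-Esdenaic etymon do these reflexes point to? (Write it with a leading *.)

Position 4: Hirake has r, Ridoric has l. Ridoric preserves l here (none of its changes turn any other segment into l), so the proto-segment is *l.
Position 7: Hirake has g, Ridoric has k. Hirake preserves g here (none of its changes turn any other segment into g), so the proto-segment is *g.
Position 2: Hirake has e, Ridoric has a. Ridoric preserves a here (none of its changes turn any other segment into a), so the proto-segment is *a.
This points to *hailheg. Verify forward in each daughter:
Hirake: start from *hailheg.
  rule 1: no change — hailheg
  rule 2: no change — hailheg
  rule 3 (vowel merger): hailheg → heilheg
  rule 4 (unconditioned shift): heilheg → heirheg
  ⇒ Hirake heirheg
Ridoric: *hailheg > haelheg > haelhek  (by vowel merger, final devoicing)
*hailheg is the unique common source.

*hailheg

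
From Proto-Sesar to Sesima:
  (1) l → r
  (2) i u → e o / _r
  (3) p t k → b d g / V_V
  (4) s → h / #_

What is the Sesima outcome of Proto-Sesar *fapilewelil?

Sesima: *fapilewelil > fapirewerir > faperewerer > faberewerer  (by unconditioned shift, pre-rhotic lowering, intervocalic voicing)

faberewerer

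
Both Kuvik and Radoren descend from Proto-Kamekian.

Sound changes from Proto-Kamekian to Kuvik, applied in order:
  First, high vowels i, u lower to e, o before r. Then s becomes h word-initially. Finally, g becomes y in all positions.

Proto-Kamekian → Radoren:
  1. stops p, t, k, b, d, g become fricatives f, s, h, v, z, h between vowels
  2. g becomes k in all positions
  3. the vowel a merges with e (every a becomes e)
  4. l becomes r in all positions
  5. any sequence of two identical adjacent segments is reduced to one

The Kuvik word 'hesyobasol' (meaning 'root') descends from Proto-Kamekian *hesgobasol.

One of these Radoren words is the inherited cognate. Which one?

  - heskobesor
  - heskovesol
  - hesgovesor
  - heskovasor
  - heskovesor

heskovesor

Radoren: *hesgobasol
  hesgobasol → hesgovasol   [intervocalic lenition]
  hesgovasol → heskovasol   [unconditioned shift]
  heskovasol → heskovesol   [vowel merger]
  heskovesol → heskovesor   [unconditioned shift]
  heskovesor (rule 5 does not apply)
  giving Radoren heskovesor.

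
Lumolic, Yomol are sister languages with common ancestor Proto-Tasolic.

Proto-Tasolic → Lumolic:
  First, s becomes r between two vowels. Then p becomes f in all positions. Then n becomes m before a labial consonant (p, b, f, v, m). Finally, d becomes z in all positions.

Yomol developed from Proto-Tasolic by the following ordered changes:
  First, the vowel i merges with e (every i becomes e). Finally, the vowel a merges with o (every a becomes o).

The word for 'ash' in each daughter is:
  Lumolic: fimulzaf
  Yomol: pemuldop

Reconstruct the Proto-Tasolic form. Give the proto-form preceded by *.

*pimuldap

Position 7: Lumolic has a, Yomol has o. Lumolic preserves a here (none of its changes turn any other segment into a), so the proto-segment is *a.
Position 8: Lumolic has f, Yomol has p. Yomol preserves p here (none of its changes turn any other segment into p), so the proto-segment is *p.
Continuing position by position gives *pimuldap; check it forward:
Lumolic: *pimuldap > fimuldaf > fimulzaf  (by unconditioned shift, unconditioned shift)
Yomol: *pimuldap
  pimuldap → pemuldap   [vowel merger]
  pemuldap → pemuldop   [vowel merger]
  giving Yomol pemuldop.
No other proto-form is consistent with every reflex, so the reconstruction is *pimuldap.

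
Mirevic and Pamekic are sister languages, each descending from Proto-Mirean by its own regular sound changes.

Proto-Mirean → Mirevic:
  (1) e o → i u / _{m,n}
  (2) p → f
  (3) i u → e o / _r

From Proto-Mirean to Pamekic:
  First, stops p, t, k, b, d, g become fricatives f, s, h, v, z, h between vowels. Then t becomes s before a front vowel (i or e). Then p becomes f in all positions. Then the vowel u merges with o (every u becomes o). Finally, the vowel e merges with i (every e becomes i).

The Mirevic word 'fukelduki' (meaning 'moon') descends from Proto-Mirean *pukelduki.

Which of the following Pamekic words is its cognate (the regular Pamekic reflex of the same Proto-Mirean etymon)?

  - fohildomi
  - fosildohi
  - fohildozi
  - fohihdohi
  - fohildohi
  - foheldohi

Pamekic: start from *pukelduki.
  rule 1 (intervocalic lenition): pukelduki → puhelduhi
  rule 2: no change — puhelduhi
  rule 3 (unconditioned shift): puhelduhi → fuhelduhi
  rule 4 (vowel merger): fuhelduhi → foheldohi
  rule 5 (vowel merger): foheldohi → fohildohi
  ⇒ Pamekic fohildohi

fohildohi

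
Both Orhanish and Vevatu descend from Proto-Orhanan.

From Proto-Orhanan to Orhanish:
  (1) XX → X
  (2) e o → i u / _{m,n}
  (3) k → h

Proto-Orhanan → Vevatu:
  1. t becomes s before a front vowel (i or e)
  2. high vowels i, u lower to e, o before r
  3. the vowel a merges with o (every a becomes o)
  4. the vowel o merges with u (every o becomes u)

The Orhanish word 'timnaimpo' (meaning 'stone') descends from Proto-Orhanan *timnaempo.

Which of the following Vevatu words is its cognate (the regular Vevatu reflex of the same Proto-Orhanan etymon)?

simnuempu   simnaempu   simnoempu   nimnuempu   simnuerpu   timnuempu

simnuempu

Vevatu: *timnaempo > simnaempo > simnoempo > simnuempu  (by palatalisation, vowel merger, vowel merger)
The other candidates each miss or misapply at least one Vevatu change.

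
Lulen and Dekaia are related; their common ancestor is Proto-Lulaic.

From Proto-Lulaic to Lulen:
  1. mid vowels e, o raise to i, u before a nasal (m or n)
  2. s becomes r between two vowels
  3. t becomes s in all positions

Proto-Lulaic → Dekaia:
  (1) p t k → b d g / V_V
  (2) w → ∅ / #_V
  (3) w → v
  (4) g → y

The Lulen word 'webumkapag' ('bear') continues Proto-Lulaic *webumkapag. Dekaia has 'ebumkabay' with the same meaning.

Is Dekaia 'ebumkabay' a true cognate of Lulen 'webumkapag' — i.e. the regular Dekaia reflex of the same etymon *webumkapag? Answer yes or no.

yes

Derive the expected Dekaia reflex of *webumkapag:
Dekaia: start from *webumkapag.
  rule 1 (intervocalic voicing): webumkapag → webumkabag
  rule 2 (glide loss): webumkabag → ebumkabag
  rule 3: no change — ebumkabag
  rule 4 (unconditioned shift): ebumkabag → ebumkabay
  ⇒ Dekaia ebumkabay
Dekaia 'ebumkabay' matches the regular reflex exactly, so the pair is cognate.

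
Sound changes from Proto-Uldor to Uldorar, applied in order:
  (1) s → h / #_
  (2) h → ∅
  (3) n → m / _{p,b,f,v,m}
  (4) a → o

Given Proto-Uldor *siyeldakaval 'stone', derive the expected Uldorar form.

iyeldokovol

Uldorar: start from *siyeldakaval.
  rule 1 (debuccalisation): siyeldakaval → hiyeldakaval
  rule 2 (h-loss): hiyeldakaval → iyeldakaval
  rule 3: no change — iyeldakaval
  rule 4 (vowel merger): iyeldakaval → iyeldokovol
  ⇒ Uldorar iyeldokovol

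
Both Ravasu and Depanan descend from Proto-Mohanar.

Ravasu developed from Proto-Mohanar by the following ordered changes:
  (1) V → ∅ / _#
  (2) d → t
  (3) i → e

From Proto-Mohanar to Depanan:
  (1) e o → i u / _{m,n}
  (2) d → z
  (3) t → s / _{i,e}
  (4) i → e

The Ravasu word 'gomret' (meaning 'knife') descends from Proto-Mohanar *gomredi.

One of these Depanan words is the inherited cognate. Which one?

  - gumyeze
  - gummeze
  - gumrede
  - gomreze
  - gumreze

Depanan: *gomredi > gumredi > gumrezi > gumreze  (by pre-nasal raising, unconditioned shift, vowel merger)
The other candidates each miss or misapply at least one Depanan change.

gumreze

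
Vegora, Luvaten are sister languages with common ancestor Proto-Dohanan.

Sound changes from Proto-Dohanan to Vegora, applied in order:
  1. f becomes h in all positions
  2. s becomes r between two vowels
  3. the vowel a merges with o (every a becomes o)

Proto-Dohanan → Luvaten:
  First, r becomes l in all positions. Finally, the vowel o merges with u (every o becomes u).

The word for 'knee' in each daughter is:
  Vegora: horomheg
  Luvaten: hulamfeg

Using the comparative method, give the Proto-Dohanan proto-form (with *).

*horamfeg

Position 2: Vegora has o, Luvaten has u. Taking the neighbouring segments as reconstructed: Vegora o could go back to *a or *o; Luvaten u could go back to *o or *u — the one source consistent with every daughter is *o.
Position 3: Vegora has r, Luvaten has l. Taking the neighbouring segments as reconstructed: Vegora r could go back to *s or *r; Luvaten l could go back to *l or *r — the one source consistent with every daughter is *r.
Position 4: Vegora has o, Luvaten has a. Luvaten preserves a here (none of its changes turn any other segment into a), so the proto-segment is *a.
Continuing position by position gives *horamfeg; check it forward:
Vegora: start from *horamfeg.
  rule 1 (unconditioned shift): horamfeg → horamheg
  rule 2: no change — horamheg
  rule 3 (vowel merger): horamheg → horomheg
  ⇒ Vegora horomheg
Luvaten: *horamfeg > holamfeg > hulamfeg  (by unconditioned shift, vowel merger)
No other proto-form is consistent with every reflex, so the reconstruction is *horamfeg.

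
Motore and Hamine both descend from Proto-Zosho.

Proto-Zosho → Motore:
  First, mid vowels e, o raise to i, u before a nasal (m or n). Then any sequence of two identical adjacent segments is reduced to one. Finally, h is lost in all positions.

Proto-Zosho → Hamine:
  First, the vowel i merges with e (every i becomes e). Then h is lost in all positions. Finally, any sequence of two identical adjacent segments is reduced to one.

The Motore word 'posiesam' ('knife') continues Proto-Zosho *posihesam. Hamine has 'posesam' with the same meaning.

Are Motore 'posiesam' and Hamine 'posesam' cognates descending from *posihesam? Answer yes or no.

Derive the expected Hamine reflex of *posihesam:
Hamine: *posihesam
  posihesam → posehesam   [vowel merger]
  posehesam → poseesam   [h-loss]
  poseesam → posesam   [degemination]
  giving Hamine posesam.
Hamine 'posesam' matches the regular reflex exactly, so the pair is cognate.

yes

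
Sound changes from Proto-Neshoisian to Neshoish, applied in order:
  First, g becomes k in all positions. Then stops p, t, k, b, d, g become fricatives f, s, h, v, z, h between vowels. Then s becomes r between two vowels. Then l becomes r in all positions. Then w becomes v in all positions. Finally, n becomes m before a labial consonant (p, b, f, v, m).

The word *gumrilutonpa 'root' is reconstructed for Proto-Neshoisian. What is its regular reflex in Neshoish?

kumrirurompa

Neshoish: start from *gumrilutonpa.
  rule 1 (unconditioned shift): gumrilutonpa → kumrilutonpa
  rule 2 (intervocalic lenition): kumrilutonpa → kumrilusonpa
  rule 3 (rhotacism): kumrilusonpa → kumriluronpa
  rule 4 (unconditioned shift): kumriluronpa → kumriruronpa
  rule 5: no change — kumriruronpa
  rule 6 (nasal place assimilation): kumriruronpa → kumrirurompa
  ⇒ Neshoish kumrirurompa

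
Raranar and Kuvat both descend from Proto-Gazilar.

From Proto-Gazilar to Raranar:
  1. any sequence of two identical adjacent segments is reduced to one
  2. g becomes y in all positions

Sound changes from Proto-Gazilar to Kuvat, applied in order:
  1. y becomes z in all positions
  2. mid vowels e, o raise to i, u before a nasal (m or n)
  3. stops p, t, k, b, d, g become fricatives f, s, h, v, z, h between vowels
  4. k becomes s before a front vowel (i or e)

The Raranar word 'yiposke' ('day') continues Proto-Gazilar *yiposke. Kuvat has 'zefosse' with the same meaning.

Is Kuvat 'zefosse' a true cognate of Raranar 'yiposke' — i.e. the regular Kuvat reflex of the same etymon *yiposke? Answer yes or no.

Derive the expected Kuvat reflex of *yiposke:
Kuvat: start from *yiposke.
  rule 1 (unconditioned shift): yiposke → ziposke
  rule 2: no change — ziposke
  rule 3 (intervocalic lenition): ziposke → zifoske
  rule 4 (palatalisation): zifoske → zifosse
  ⇒ Kuvat zifosse
The regular Kuvat reflex would be 'zifosse', but the attested form is 'zefosse'. The correspondence is irregular, so they are not cognates (the Kuvat form has a different source).

no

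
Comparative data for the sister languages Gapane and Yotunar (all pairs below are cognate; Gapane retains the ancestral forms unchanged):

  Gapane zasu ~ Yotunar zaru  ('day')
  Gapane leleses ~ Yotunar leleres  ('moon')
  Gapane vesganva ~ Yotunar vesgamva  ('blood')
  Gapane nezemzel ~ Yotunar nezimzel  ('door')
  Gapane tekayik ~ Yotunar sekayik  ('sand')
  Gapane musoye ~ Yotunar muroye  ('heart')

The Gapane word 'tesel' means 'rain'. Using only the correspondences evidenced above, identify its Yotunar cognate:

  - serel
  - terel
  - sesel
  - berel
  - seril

tekayik ~ sekayik — Gapane t corresponds to Yotunar s word-initially before a front vowel.
leleses ~ leleres — Gapane s corresponds to Yotunar r between vowels (before a front vowel).
Applying these to Gapane 'tesel':
  tesel → sesel   (t→s word-initially before a front vowel)
  sesel → serel   (s→r between vowels (before a front vowel))
So the Yotunar cognate is 'serel'.

serel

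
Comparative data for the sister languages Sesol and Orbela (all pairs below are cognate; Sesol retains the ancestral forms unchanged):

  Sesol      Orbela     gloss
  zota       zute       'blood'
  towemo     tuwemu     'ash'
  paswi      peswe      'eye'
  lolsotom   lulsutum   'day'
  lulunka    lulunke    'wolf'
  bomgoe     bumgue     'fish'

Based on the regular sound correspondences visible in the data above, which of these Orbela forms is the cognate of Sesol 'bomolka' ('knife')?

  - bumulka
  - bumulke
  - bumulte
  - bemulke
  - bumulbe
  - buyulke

bumulke

lolsotom ~ lulsutum, bomgoe ~ bumgue — Sesol o corresponds to Orbela u after a consonant, before a nasal.
zota ~ zute, towemo ~ tuwemu — Sesol o corresponds to Orbela u after a consonant, before a consonant other than r, m, n, p, b, f, v.
zota ~ zute, lulunka ~ lulunke — Sesol a corresponds to Orbela e word-finally.
Applying these to Sesol 'bomolka':
  bomolka → bumolka   (o→u after a consonant, before a nasal)
  bumolka → bumulka   (o→u after a consonant, before a consonant other than r, m, n, p, b, f, v)
  bumulka → bumulke   (a→e word-finally)
So the Orbela cognate is 'bumulke'.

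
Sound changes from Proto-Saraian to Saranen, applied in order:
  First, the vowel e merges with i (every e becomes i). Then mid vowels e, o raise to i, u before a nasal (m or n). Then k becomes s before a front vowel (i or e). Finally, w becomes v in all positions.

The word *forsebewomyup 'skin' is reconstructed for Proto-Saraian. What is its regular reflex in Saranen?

forsibivumyup

Saranen: *forsebewomyup
  forsebewomyup → forsibiwomyup   [vowel merger]
  forsibiwomyup → forsibiwumyup   [pre-nasal raising]
  forsibiwumyup (rule 3 does not apply)
  forsibiwumyup → forsibivumyup   [unconditioned shift]
  giving Saranen forsibivumyup.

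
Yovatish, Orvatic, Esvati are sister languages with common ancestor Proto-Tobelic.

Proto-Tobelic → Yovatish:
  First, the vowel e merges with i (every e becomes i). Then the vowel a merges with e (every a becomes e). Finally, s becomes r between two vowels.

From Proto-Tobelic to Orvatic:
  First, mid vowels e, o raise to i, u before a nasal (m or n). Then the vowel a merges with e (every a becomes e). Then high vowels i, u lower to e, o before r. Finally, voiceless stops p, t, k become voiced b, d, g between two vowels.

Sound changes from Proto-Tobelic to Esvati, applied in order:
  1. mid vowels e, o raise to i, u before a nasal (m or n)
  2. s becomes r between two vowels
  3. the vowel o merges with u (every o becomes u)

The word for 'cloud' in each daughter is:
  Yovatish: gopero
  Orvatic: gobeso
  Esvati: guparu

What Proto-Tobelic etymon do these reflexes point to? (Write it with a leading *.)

Position 2: Yovatish has o, Orvatic has o, Esvati has u. Yovatish preserves o here (none of its changes turn any other segment into o), so the proto-segment is *o.
Position 6: Yovatish has o, Orvatic has o, Esvati has u. Yovatish preserves o here (none of its changes turn any other segment into o), so the proto-segment is *o.
Position 4: Yovatish has e, Orvatic has e, Esvati has a. Esvati preserves a here (none of its changes turn any other segment into a), so the proto-segment is *a.
Verify the candidate proto-form against each daughter:
Yovatish: *gopaso > gopeso > gopero  (by vowel merger, rhotacism)
Orvatic: start from *gopaso.
  rule 1: no change — gopaso
  rule 2 (vowel merger): gopaso → gopeso
  rule 3: no change — gopeso
  rule 4 (intervocalic voicing): gopeso → gobeso
  ⇒ Orvatic gobeso
Esvati: *gopaso > goparo > guparu  (by rhotacism, vowel merger)
No other proto-form is consistent with every reflex, so the reconstruction is *gopaso.

*gopaso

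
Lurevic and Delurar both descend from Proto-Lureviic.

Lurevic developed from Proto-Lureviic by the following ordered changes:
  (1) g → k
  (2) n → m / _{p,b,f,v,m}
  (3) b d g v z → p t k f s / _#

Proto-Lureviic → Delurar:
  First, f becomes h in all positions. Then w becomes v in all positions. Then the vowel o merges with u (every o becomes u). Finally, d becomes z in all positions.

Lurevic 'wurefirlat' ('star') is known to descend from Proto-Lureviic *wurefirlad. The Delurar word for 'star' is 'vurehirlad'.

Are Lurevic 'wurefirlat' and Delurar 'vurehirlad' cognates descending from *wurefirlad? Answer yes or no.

Derive the expected Delurar reflex of *wurefirlad:
Delurar: *wurefirlad > wurehirlad > vurehirlad > vurehirlaz  (by unconditioned shift, unconditioned shift, unconditioned shift)
The regular Delurar reflex would be 'vurehirlaz', but the attested form is 'vurehirlad'. The correspondence is irregular, so they are not cognates (the Delurar form has a different source).

no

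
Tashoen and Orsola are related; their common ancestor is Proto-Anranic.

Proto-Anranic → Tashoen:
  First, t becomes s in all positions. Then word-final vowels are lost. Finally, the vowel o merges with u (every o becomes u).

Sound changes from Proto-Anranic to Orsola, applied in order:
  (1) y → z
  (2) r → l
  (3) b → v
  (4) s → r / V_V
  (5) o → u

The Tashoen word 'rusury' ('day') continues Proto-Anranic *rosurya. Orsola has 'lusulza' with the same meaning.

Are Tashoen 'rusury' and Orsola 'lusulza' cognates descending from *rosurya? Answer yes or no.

Derive the expected Orsola reflex of *rosurya:
Orsola: start from *rosurya.
  rule 1 (unconditioned shift): rosurya → rosurza
  rule 2 (unconditioned shift): rosurza → losulza
  rule 3: no change — losulza
  rule 4 (rhotacism): losulza → lorulza
  rule 5 (vowel merger): lorulza → lurulza
  ⇒ Orsola lurulza
The regular Orsola reflex would be 'lurulza', but the attested form is 'lusulza'. The correspondence is irregular, so they are not cognates (the Orsola form has a different source).

no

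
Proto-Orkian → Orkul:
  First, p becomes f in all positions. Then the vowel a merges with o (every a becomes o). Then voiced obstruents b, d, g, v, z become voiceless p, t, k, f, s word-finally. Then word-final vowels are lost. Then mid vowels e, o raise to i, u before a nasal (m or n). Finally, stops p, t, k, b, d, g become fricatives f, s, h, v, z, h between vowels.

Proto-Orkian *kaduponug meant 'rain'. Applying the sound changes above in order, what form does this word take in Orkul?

kozufunuk

Orkul: start from *kaduponug.
  rule 1 (unconditioned shift): kaduponug → kadufonug
  rule 2 (vowel merger): kadufonug → kodufonug
  rule 3 (final devoicing): kodufonug → kodufonuk
  rule 4: no change — kodufonuk
  rule 5 (pre-nasal raising): kodufonuk → kodufunuk
  rule 6 (intervocalic lenition): kodufunuk → kozufunuk
  ⇒ Orkul kozufunuk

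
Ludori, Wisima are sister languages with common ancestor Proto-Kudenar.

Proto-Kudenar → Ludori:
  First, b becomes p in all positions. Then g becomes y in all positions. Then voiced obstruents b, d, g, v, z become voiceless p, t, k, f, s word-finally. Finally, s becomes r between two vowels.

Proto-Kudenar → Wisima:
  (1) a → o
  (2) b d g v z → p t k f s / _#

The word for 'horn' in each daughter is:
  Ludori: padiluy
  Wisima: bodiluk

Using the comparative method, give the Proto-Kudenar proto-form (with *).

*badilug

Position 2: Ludori has a, Wisima has o. Ludori preserves a here (none of its changes turn any other segment into a), so the proto-segment is *a.
Position 1: Ludori has p, Wisima has b. Wisima preserves b here (none of its changes turn any other segment into b), so the proto-segment is *b.
Verify the candidate proto-form against each daughter:
Ludori: *badilug
  badilug → padilug   [unconditioned shift]
  padilug → padiluy   [unconditioned shift]
  padiluy (rule 3 does not apply)
  padiluy (rule 4 does not apply)
  giving Ludori padiluy.
Wisima: *badilug
  badilug → bodilug   [vowel merger]
  bodilug → bodiluk   [final devoicing]
  giving Wisima bodiluk.
*badilug is the unique common source.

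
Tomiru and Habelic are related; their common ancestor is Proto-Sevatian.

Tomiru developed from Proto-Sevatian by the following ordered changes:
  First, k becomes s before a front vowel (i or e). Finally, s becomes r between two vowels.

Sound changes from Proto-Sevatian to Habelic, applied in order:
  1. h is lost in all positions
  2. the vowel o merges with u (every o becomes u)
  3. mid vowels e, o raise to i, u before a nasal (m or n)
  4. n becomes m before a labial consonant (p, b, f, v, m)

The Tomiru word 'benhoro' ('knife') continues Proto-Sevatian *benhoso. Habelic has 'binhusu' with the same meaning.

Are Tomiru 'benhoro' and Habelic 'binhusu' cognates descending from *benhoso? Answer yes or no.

no

Derive the expected Habelic reflex of *benhoso:
Habelic: *benhoso > benoso > benusu > binusu  (by h-loss, vowel merger, pre-nasal raising)
The regular Habelic reflex would be 'binusu', but the attested form is 'binhusu'. The correspondence is irregular, so they are not cognates (the Habelic form has a different source).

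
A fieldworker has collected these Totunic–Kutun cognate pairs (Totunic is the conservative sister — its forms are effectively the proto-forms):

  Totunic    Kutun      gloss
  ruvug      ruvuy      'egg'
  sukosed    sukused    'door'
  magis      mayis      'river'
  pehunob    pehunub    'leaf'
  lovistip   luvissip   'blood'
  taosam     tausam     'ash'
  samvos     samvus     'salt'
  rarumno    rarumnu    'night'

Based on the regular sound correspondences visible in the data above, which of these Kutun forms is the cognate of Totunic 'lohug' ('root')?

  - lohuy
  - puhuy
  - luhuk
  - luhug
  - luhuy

sukosed ~ sukused, samvos ~ samvus — Totunic o corresponds to Kutun u after a consonant, before a consonant other than r, m, n, p, b, f, v.
ruvug ~ ruvuy — Totunic g corresponds to Kutun y word-finally.
Applying these to Totunic 'lohug':
  lohug → luhug   (o→u after a consonant, before a consonant other than r, m, n, p, b, f, v)
  luhug → luhuy   (g→y word-finally)
So the Kutun cognate is 'luhuy'.

luhuy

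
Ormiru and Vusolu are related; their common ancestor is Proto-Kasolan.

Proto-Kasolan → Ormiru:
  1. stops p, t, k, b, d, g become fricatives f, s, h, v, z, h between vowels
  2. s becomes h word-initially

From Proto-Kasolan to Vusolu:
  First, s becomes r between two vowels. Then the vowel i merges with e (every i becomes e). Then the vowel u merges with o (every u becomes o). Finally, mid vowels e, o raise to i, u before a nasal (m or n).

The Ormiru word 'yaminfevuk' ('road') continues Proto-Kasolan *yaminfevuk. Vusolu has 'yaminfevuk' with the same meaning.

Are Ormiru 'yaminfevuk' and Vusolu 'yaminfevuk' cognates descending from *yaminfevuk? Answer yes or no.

no

Derive the expected Vusolu reflex of *yaminfevuk:
Vusolu: start from *yaminfevuk.
  rule 1: no change — yaminfevuk
  rule 2 (vowel merger): yaminfevuk → yamenfevuk
  rule 3 (vowel merger): yamenfevuk → yamenfevok
  rule 4 (pre-nasal raising): yamenfevok → yaminfevok
  ⇒ Vusolu yaminfevok
The regular Vusolu reflex would be 'yaminfevok', but the attested form is 'yaminfevuk'. The correspondence is irregular, so they are not cognates (the Vusolu form has a different source).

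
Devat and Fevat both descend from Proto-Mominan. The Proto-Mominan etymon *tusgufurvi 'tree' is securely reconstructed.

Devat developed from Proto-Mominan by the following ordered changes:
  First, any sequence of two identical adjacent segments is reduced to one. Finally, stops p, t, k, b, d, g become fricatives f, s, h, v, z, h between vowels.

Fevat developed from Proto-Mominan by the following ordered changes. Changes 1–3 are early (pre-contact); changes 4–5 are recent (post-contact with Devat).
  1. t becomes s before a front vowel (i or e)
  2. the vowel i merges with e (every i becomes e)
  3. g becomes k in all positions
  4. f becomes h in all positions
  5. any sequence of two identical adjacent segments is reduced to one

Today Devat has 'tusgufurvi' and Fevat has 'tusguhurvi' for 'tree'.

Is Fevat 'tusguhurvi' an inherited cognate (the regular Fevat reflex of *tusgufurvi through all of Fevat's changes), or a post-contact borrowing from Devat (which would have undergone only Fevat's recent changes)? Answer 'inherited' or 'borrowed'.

borrowed

If inherited, *tusgufurvi would pass through all of Fevat's changes:
Fevat: *tusgufurvi > tusgufurve > tuskufurve > tuskuhurve  (by vowel merger, unconditioned shift, unconditioned shift)
If borrowed from Devat 'tusgufurvi' after the early changes, it would undergo only the recent ones:
  rule 4 (unconditioned shift): tusgufurvi → tusguhurvi
  rule 5 (degemination): no change (tusguhurvi)
  ⇒ as a loan: tusguhurvi
Fevat 'tusguhurvi' matches the loan outcome 'tusguhurvi', not the inherited 'tuskuhurve' — it skipped the early Fevat changes, so it was borrowed from Devat.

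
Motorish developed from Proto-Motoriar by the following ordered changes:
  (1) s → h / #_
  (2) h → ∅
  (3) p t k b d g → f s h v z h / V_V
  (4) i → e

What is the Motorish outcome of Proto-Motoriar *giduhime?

Motorish: *giduhime > giduime > gizuime > gezueme  (by h-loss, intervocalic lenition, vowel merger)

gezueme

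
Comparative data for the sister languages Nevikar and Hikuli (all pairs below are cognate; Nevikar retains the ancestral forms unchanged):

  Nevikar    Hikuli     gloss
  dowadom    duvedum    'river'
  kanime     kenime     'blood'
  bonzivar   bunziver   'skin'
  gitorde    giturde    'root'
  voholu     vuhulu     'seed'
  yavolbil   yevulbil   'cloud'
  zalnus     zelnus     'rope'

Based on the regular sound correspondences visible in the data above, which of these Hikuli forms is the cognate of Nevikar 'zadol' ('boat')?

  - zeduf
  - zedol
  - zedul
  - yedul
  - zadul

dowadom ~ duvedum, zalnus ~ zelnus — Nevikar a corresponds to Hikuli e after a consonant, before a consonant other than r, m, n, p, b, f, v.
dowadom ~ duvedum, voholu ~ vuhulu — Nevikar o corresponds to Hikuli u after a consonant, before a consonant other than r, m, n, p, b, f, v.
Applying these to Nevikar 'zadol':
  zadol → zedol   (a→e after a consonant, before a consonant other than r, m, n, p, b, f, v)
  zedol → zedul   (o→u after a consonant, before a consonant other than r, m, n, p, b, f, v)
So the Hikuli cognate is 'zedul'.

zedul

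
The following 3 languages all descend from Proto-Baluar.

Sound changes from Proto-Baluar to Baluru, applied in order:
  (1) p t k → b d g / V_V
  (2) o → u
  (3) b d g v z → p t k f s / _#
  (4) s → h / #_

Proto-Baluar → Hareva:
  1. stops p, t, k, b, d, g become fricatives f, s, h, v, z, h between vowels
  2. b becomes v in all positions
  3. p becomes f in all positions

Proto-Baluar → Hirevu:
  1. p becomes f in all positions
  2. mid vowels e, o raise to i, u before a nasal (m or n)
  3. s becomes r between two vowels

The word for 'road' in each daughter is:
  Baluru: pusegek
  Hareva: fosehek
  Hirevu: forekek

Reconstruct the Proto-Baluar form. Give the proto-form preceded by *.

Position 1: Baluru has p, Hareva has f, Hirevu has f. Taking the neighbouring segments as reconstructed: Baluru p can only go back to *p; Hareva f could go back to *p or *f; Hirevu f could go back to *p or *f — the one source consistent with every daughter is *p.
Position 3: Baluru has s, Hareva has s, Hirevu has r. Taking the neighbouring segments as reconstructed: Baluru s can only go back to *s; Hareva s could go back to *t or *s; Hirevu r could go back to *s or *r — the one source consistent with every daughter is *s.
This points to *posekek. Verify forward in each daughter:
Baluru: *posekek
  posekek → posegek   [intervocalic voicing]
  posegek → pusegek   [vowel merger]
  pusegek (rule 3 does not apply)
  pusegek (rule 4 does not apply)
  giving Baluru pusegek.
Hareva: *posekek > posehek > fosehek  (by intervocalic lenition, unconditioned shift)
Hirevu: *posekek
  posekek → fosekek   [unconditioned shift]
  fosekek (rule 2 does not apply)
  fosekek → forekek   [rhotacism]
  giving Hirevu forekek.
Only *posekek yields all of Baluru pusegek, Hareva fosehek, Hirevu forekek.

*posekek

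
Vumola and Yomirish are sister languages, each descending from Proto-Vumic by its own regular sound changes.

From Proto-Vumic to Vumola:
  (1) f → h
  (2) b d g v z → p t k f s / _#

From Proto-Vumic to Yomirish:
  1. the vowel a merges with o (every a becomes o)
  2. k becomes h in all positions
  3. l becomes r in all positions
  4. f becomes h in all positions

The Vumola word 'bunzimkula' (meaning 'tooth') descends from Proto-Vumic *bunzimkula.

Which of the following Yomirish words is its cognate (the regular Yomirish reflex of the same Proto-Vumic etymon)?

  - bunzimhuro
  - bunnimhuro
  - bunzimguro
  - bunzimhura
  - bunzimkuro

Yomirish: *bunzimkula
  bunzimkula → bunzimkulo   [vowel merger]
  bunzimkulo → bunzimhulo   [unconditioned shift]
  bunzimhulo → bunzimhuro   [unconditioned shift]
  bunzimhuro (rule 4 does not apply)
  giving Yomirish bunzimhuro.
Among the options, 'bunzimhuro' alone shows every Yomirish change applied in order.

bunzimhuro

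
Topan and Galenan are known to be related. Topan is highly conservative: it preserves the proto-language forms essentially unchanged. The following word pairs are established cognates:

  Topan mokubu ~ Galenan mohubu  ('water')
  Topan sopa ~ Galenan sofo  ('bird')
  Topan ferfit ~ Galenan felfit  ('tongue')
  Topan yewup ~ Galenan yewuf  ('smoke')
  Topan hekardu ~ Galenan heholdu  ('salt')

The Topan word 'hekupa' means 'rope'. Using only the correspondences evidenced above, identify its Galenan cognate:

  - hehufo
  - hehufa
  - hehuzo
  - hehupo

hehufo

mokubu ~ mohubu — Topan k corresponds to Galenan h between vowels (before a back vowel).
sopa ~ sofo — Topan p corresponds to Galenan f between vowels (before a back vowel).
sopa ~ sofo — Topan a corresponds to Galenan o word-finally.
Applying these to Topan 'hekupa':
  hekupa → hehupa   (k→h between vowels (before a back vowel))
  hehupa → hehufa   (p→f between vowels (before a back vowel))
  hehufa → hehufo   (a→o word-finally)
So the Galenan cognate is 'hehufo'.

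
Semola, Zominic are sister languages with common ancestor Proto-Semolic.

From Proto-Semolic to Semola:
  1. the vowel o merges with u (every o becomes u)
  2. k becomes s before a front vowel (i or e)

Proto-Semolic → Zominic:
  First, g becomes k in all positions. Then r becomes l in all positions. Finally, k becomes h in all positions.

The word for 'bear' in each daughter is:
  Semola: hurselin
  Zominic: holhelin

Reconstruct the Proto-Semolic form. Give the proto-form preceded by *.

*horkelin

Position 4: Semola has s, Zominic has h. Taking the neighbouring segments as reconstructed: Semola s could go back to *k or *s; Zominic h could go back to *k or *g or *h — the one source consistent with every daughter is *k.
Position 3: Semola has r, Zominic has l. Semola preserves r here (none of its changes turn any other segment into r), so the proto-segment is *r.
Position 2: Semola has u, Zominic has o. Zominic preserves o here (none of its changes turn any other segment into o), so the proto-segment is *o.
This points to *horkelin. Verify forward in each daughter:
Semola: *horkelin
  horkelin → hurkelin   [vowel merger]
  hurkelin → hurselin   [palatalisation]
  giving Semola hurselin.
Zominic: *horkelin > holkelin > holhelin  (by unconditioned shift, unconditioned shift)
*horkelin is the unique common source.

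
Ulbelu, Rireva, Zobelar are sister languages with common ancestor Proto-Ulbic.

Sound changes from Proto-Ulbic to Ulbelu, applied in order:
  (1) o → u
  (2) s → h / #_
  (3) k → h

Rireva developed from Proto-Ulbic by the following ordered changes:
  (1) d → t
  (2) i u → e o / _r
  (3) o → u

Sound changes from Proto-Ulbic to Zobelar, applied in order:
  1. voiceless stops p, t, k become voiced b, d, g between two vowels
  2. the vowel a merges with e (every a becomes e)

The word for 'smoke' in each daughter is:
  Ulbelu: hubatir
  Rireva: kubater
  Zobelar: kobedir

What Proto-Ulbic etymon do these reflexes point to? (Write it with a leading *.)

*kobatir

Position 4: Ulbelu has a, Rireva has a, Zobelar has e. Ulbelu preserves a here (none of its changes turn any other segment into a), so the proto-segment is *a.
Position 1: Ulbelu has h, Rireva has k, Zobelar has k. Rireva preserves k here (none of its changes turn any other segment into k), so the proto-segment is *k.
Position 2: Ulbelu has u, Rireva has u, Zobelar has o. Zobelar preserves o here (none of its changes turn any other segment into o), so the proto-segment is *o.
This points to *kobatir. Verify forward in each daughter:
Ulbelu: *kobatir > kubatir > hubatir  (by vowel merger, unconditioned shift)
Rireva: start from *kobatir.
  rule 1: no change — kobatir
  rule 2 (pre-rhotic lowering): kobatir → kobater
  rule 3 (vowel merger): kobater → kubater
  ⇒ Rireva kubater
Zobelar: start from *kobatir.
  rule 1 (intervocalic voicing): kobatir → kobadir
  rule 2 (vowel merger): kobadir → kobedir
  ⇒ Zobelar kobedir
No other proto-form is consistent with every reflex, so the reconstruction is *kobatir.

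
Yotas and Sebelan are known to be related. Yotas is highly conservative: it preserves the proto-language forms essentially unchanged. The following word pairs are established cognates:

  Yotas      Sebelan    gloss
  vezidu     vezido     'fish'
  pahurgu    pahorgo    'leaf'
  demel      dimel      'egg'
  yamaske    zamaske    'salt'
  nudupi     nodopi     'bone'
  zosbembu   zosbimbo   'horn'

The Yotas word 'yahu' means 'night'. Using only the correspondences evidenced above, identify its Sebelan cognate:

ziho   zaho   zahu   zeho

zaho

yamaske ~ zamaske — Yotas y corresponds to Sebelan z word-initially before a back vowel.
vezidu ~ vezido, pahurgu ~ pahorgo — Yotas u corresponds to Sebelan o word-finally.
Applying these to Yotas 'yahu':
  yahu → zahu   (y→z word-initially before a back vowel)
  zahu → zaho   (u→o word-finally)
So the Sebelan cognate is 'zaho'.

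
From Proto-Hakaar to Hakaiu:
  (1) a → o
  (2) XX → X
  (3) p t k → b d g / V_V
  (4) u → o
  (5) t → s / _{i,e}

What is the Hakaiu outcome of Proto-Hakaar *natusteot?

nodosseot

Hakaiu: *natusteot
  natusteot → notusteot   [vowel merger]
  notusteot (rule 2 does not apply)
  notusteot → nodusteot   [intervocalic voicing]
  nodusteot → nodosteot   [vowel merger]
  nodosteot → nodosseot   [palatalisation]
  giving Hakaiu nodosseot.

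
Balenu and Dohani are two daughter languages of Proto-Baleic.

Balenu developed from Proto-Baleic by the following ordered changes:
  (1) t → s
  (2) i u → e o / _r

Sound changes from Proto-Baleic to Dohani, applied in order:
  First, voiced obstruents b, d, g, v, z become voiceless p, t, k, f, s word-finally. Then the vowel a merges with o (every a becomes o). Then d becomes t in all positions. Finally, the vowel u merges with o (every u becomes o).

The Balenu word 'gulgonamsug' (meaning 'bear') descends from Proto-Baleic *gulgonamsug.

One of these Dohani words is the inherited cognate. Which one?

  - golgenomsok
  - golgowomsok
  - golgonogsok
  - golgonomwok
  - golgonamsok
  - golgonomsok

golgonomsok

Dohani: *gulgonamsug
  gulgonamsug → gulgonamsuk   [final devoicing]
  gulgonamsuk → gulgonomsuk   [vowel merger]
  gulgonomsuk (rule 3 does not apply)
  gulgonomsuk → golgonomsok   [vowel merger]
  giving Dohani golgonomsok.
The other candidates each miss or misapply at least one Dohani change.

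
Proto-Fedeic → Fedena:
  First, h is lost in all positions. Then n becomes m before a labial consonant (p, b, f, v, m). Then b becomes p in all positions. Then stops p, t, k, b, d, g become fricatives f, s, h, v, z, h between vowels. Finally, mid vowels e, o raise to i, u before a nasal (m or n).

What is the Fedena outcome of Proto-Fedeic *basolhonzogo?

pasolunzoho

Fedena: start from *basolhonzogo.
  rule 1 (h-loss): basolhonzogo → basolonzogo
  rule 2: no change — basolonzogo
  rule 3 (unconditioned shift): basolonzogo → pasolonzogo
  rule 4 (intervocalic lenition): pasolonzogo → pasolonzoho
  rule 5 (pre-nasal raising): pasolonzoho → pasolunzoho
  ⇒ Fedena pasolunzoho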